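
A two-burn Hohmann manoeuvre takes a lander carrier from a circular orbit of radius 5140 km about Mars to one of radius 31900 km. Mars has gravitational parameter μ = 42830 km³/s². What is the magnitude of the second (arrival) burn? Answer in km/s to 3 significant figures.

Δv₂ = 0.548 km/s

The Hohmann ellipse has a_t = (r₁ + r₂)/2 = 18520 km.
Circular speed at r = 31900 km: v_c = √(μ/r) = 1.1587 km/s.
Vis-viva on the transfer ellipse at r = 31900 km gives v_t = √[μ(2/r − 1/a_t)] = 0.61044 km/s.
Δv₂ = |v_t − v_c| = |0.61044 − 1.1587| = 0.5483 km/s.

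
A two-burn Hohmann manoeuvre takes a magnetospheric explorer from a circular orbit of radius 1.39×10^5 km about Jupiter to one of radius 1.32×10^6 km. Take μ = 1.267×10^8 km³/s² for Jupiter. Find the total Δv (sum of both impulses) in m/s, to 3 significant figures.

Δv = 15900 m/s

Transfer-ellipse semi-major axis a_t = (r₁ + r₂)/2 = (1.390×10^5 + 1.320×10^6)/2 = 7.295×10^5 km.
At r₁ the circular-orbit speed is v₁ = √(μ/r₁) = 30.19 km/s.
Transfer-orbit speed at r₁ (v² = μ(2/r − 1/a)): v_p = √[μ(2/r₁ − 1/a_t)] = 40.61 km/s.
First burn Δv₁ = |v_p − v₁| = 10.42 km/s.
At r₂, v₂ = √(μ/r₂) = 9.7972 km/s.
Transfer-orbit speed at r₂: v_a = √[μ(2/r₂ − 1/a_t)] = 4.2766 km/s.
Second burn Δv₂ = |v₂ − v_a| = 5.521 km/s.
Total Δv = Δv₁ + Δv₂ = 15.94 km/s.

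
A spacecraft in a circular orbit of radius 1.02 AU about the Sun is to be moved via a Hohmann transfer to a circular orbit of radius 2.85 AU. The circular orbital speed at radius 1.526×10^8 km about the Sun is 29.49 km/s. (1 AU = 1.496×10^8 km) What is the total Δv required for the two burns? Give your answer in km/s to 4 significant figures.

From the circular-orbit relation v² = μ/r at r = 1.526×10^8 km: μ = v²r = (29.49)² × 1.526×10^8 = 1.32710×10^11 km³/s².
In km: r₁ = 1.02 × 1.496×10^8 = 1.52592×10^8 km; r₂ = 2.85 × 1.496×10^8 = 4.2636×10^8 km.
Transfer-ellipse semi-major axis a_t = (r₁ + r₂)/2 = (1.52592×10^8 + 4.2636×10^8)/2 = 2.89476×10^8 km.
At r₁ the circular-orbit speed is v₁ = √(μ/r₁) = 29.49 km/s.
On the transfer ellipse at r₁, vis-viva equation gives v_p = √[μ(2/r₁ − 1/a_t)] = 35.79 km/s.
First burn Δv₁ = |v_p − v₁| = 6.300 km/s.
Circular speed at r₂: v₂ = √(μ/r₂) = 17.6426 km/s.
Transfer-orbit speed at r₂: v_a = √[μ(2/r₂ − 1/a_t)] = 12.8092 km/s.
Second burn Δv₂ = |v₂ − v_a| = 4.833 km/s.
Total Δv = Δv₁ + Δv₂ = 11.13 km/s.

Δv = 11.13 km/s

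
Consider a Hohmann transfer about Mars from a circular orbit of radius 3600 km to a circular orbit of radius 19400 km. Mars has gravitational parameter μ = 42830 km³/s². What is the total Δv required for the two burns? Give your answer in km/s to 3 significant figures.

The Hohmann ellipse has a_t = (r₁ + r₂)/2 = 11500 km.
At r₁ the circular-orbit speed is v₁ = √(μ/r₁) = 3.44924 km/s.
Transfer-orbit speed at r₁ (v² = μ(2/r − 1/a)): v_p = √[μ(2/r₁ − 1/a_t)] = 4.47997 km/s.
First burn Δv₁ = |v_p − v₁| = 1.0307 km/s.
At r₂, v₂ = √(μ/r₂) = 1.48584 km/s.
Transfer-orbit speed at r₂: v_a = √[μ(2/r₂ − 1/a_t)] = 0.831334 km/s.
Second burn Δv₂ = |v₂ − v_a| = 0.65451 km/s.
Total Δv = Δv₁ + Δv₂ = 1.685 km/s.

Δv = 1.69 km/s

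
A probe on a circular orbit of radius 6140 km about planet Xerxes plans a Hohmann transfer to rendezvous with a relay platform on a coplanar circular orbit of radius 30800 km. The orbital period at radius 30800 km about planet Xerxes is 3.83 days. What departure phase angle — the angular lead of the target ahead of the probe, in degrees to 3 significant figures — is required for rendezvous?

φ = 96.4°

From Kepler's third law T² = 4π²r³/μ at r = 30800 km, T = 3.83 days = 3.83 × 86400 s = 3.30912×10^5 s: μ = 4π²r³/T² = 10533.8 km³/s².
Transfer-ellipse semi-major axis a_t = (r₁ + r₂)/2 = (6140 + 30800)/2 = 18470 km.
Transfer time t = π√(a_t³/μ) = 76830 s.
Target angular speed ω₂ = √(μ/r₂³) = 1.899×10^-5 rad/s.
Angle swept by the target during transfer: ω₂·t = 1.459 rad = 83.59°.
The probe traverses 180° on the transfer ellipse, so the target must lead by 180° − 83.59° = 96.4°.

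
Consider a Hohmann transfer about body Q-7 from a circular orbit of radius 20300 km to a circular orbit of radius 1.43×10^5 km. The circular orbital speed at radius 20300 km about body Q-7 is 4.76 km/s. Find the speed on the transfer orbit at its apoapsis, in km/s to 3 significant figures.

v = 0.894 km/s

From the circular-orbit relation v² = μ/r at r = 20300 km: μ = v²r = (4.76)² × 20300 = 4.59949×10^5 km³/s².
Transfer-ellipse semi-major axis a_t = (r₁ + r₂)/2 = (20300 + 1.430×10^5)/2 = 81650 km.
At apoapsis, r = 1.430×10^5 km.
Vis-viva: v = √[μ(2/r − 1/a_t)] = √[4.59949×10^5 × (2/1.430×10^5 − 1/81650)] = 0.8942 km/s.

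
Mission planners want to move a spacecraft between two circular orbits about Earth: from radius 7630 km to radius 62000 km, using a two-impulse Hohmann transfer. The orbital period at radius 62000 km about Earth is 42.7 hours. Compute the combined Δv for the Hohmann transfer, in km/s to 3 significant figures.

Δv = 3.76 km/s

From Kepler's third law T² = 4π²r³/μ at r = 62000 km, T = 42.7 hours = 42.7 × 3600 s = 1.5372×10^5 s: μ = 4π²r³/T² = 3.98175×10^5 km³/s².
Semi-major axis of the transfer orbit: a_t = (7630 + 62000)/2 = 34815 km.
Circular speed at r₁: v₁ = √(μ/r₁) = √(3.98175×10^5/7630) = 7.224 km/s.
On the transfer ellipse at r₁, vis-viva equation gives v_p = √[μ(2/r₁ − 1/a_t)] = 9.640 km/s.
First burn Δv₁ = |v_p − v₁| = 2.416 km/s.
Circular speed at r₂: v₂ = √(μ/r₂) = 2.534 km/s.
Transfer-orbit speed at r₂: v_a = √[μ(2/r₂ − 1/a_t)] = 1.186 km/s.
Second burn Δv₂ = |v₂ − v_a| = 1.348 km/s.
Total Δv = Δv₁ + Δv₂ = 3.764 km/s.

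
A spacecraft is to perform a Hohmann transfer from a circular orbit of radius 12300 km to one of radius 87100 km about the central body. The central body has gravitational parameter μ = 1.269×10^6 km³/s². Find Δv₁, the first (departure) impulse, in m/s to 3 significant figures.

The Hohmann ellipse has a_t = (r₁ + r₂)/2 = 49700 km.
Circular speed at r = 12300 km: v_c = √(μ/r) = 10.157 km/s.
Transfer-orbit speed at the same r (vis-viva, a = a_t): v_t = √[μ(2/r − 1/a_t)] = 13.446 km/s.
Δv₁ = |v_t − v_c| = |13.446 − 10.157| = 3.289 km/s.

Δv₁ = 3290 m/s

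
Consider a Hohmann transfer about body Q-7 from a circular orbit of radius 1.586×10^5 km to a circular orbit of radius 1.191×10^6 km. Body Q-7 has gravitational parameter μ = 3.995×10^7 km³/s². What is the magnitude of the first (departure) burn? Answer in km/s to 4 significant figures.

Δv₁ = 5.214 km/s

Transfer-ellipse semi-major axis a_t = (r₁ + r₂)/2 = (1.586×10^5 + 1.191×10^6)/2 = 6.748×10^5 km.
On the circular orbit at r = 1.586×10^5 km, v_c = √(μ/r) = 15.871 km/s.
Vis-viva on the transfer ellipse at r = 1.586×10^5 km gives v_t = √[μ(2/r − 1/a_t)] = 21.085 km/s.
Δv₁ = |v_t − v_c| = |21.085 − 15.871| = 5.214 km/s.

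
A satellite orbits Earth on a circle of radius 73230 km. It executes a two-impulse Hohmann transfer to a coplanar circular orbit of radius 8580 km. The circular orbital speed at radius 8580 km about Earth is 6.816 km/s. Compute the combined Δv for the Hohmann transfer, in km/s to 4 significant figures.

Δv = 3.568 km/s

From the circular-orbit relation v² = μ/r at r = 8580 km: μ = v²r = (6.816)² × 8580 = 3.98608×10^5 km³/s².
Transfer-ellipse semi-major axis a_t = (r₁ + r₂)/2 = (73230 + 8580)/2 = 40905 km.
At r₁ the circular-orbit speed is v₁ = √(μ/r₁) = 2.3331 km/s.
Transfer-orbit speed at r₁ (vis-viva): v_a = √[μ(2/r₁ − 1/a_t)] = 1.0685 km/s.
First burn Δv₁ = |v_a − v₁| = 1.2646 km/s.
Circular speed at r₂: v₂ = √(μ/r₂) = 6.8160 km/s.
Transfer-orbit speed at r₂: v_p = √[μ(2/r₂ − 1/a_t)] = 9.1198 km/s.
Second burn Δv₂ = |v₂ − v_p| = 2.3038 km/s.
Δv = Δv₁ + Δv₂ = 1.2646 + 2.3038 = 3.568 km/s.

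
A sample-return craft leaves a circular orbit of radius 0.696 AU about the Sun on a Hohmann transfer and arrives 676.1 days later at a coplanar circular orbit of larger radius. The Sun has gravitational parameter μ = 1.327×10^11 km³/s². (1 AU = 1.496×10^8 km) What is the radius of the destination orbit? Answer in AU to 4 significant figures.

In km: r₁ = 0.696 × 1.496×10^8 = 1.041216×10^8 km.
Transfer time t = 676.1 days = 5.841504×10^7 s, and t = π√(a_t³/μ).
So a_t = (μ t²/π²)^(1/3) = (1.327×10^11 × (5.841504×10^7)² / π²)^(1/3) = 3.5799×10^8 km.
Since a_t = (r₁ + r₂)/2, r₂ = 2a_t − r₁ = 2×3.5799×10^8 − 1.041216×10^8 = 6.118584×10^8 km.
In AU: r₂ = 6.118584×10^8 / 1.496×10^8 = 4.090 AU.

r₂ = 4.090 AU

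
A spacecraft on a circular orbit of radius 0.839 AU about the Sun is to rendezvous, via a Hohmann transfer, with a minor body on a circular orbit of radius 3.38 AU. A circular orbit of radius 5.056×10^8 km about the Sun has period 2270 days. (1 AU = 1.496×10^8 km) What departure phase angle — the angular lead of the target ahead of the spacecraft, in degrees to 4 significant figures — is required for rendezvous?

From Kepler's third law T² = 4π²r³/μ at r = 5.056×10^8 km, T = 2270 days = 2270 × 86400 s = 1.96128×10^8 s: μ = 4π²r³/T² = 1.32648×10^11 km³/s².
In km: r₁ = 0.839 × 1.496×10^8 = 1.255144×10^8 km; r₂ = 3.38 × 1.496×10^8 = 5.05648×10^8 km.
The Hohmann ellipse has a_t = (r₁ + r₂)/2 = 3.155812×10^8 km.
Transfer time t = π√(a_t³/μ) = 4.836×10^7 s.
The target's mean motion on its circular orbit is ω₂ = √(μ/r₂³) = 3.203×10^-8 rad/s.
Angle swept by the target during transfer: ω₂·t = 1.549 rad = 88.75°.
The spacecraft traverses 180° on the transfer ellipse, so the target must lead by 180° − 88.75° = 91.25°.

φ = 91.25°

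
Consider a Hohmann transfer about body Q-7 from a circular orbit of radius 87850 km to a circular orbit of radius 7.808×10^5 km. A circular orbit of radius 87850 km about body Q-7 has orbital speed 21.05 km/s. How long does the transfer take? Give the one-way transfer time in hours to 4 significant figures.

From the circular-orbit relation v² = μ/r at r = 87850 km: μ = v²r = (21.05)² × 87850 = 3.89266×10^7 km³/s².
Semi-major axis of the transfer orbit: a_t = (87850 + 7.808×10^5)/2 = 4.34325×10^5 km.
Half the transfer-orbit period gives t = π√(a_t³/μ) = 1.4413×10^5 s.
Converting: 1.4413×10^5 s ÷ 3600 s/hour = 40.04 hours.

t = 40.04 hours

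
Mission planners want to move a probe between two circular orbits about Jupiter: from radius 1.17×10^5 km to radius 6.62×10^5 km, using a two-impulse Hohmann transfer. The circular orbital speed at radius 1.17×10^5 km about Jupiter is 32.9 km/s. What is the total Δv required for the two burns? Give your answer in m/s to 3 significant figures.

Δv = 16200 m/s

From the circular-orbit relation v² = μ/r at r = 1.17×10^5 km: μ = v²r = (32.9)² × 1.17×10^5 = 1.26642×10^8 km³/s².
Transfer-ellipse semi-major axis a_t = (r₁ + r₂)/2 = (1.170×10^5 + 6.620×10^5)/2 = 3.895×10^5 km.
Circular speed at r₁: v₁ = √(μ/r₁) = √(1.26642×10^8/1.170×10^5) = 32.900 km/s.
On the transfer ellipse at r₁, vis-viva gives v_p = √[μ(2/r₁ − 1/a_t)] = 42.891 km/s.
First burn Δv₁ = |v_p − v₁| = 9.991 km/s.
At r₂, v₂ = √(μ/r₂) = 13.8312 km/s.
Transfer-orbit speed at r₂: v_a = √[μ(2/r₂ − 1/a_t)] = 7.58052 km/s.
Second burn Δv₂ = |v₂ − v_a| = 6.251 km/s.
Total Δv = Δv₁ + Δv₂ = 16.24 km/s.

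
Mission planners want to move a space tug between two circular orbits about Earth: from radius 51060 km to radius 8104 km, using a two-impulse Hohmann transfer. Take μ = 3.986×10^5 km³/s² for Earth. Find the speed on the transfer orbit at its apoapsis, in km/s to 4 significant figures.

v = 1.462 km/s

Transfer-ellipse semi-major axis a_t = (r₁ + r₂)/2 = (51060 + 8104)/2 = 29582 km.
At apoapsis, r = 51060 km.
From the vis-viva equation, v = √[μ(2/r − 1/a_t)] = 1.462 km/s.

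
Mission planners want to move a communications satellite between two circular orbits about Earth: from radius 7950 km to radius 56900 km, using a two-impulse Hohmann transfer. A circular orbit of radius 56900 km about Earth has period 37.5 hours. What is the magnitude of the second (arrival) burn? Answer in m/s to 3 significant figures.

Δv₂ = 1340 m/s

From Kepler's third law T² = 4π²r³/μ at r = 56900 km, T = 37.5 hours = 37.5 × 3600 s = 1.350×10^5 s: μ = 4π²r³/T² = 3.99052×10^5 km³/s².
Transfer-ellipse semi-major axis a_t = (r₁ + r₂)/2 = (7950 + 56900)/2 = 32425 km.
On the circular orbit at r = 56900 km, v_c = √(μ/r) = 2.648 km/s.
Vis-viva on the transfer ellipse at r = 56900 km gives v_t = √[μ(2/r − 1/a_t)] = 1.311 km/s.
Δv₂ = |v_t − v_c| = |1.311 − 2.648| = 1.337 km/s.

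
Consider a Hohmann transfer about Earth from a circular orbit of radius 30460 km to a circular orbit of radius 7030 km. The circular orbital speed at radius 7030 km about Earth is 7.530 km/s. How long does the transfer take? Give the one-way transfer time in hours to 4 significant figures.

From the circular-orbit relation v² = μ/r at r = 7030 km: μ = v²r = (7.530)² × 7030 = 3.98607×10^5 km³/s².
The Hohmann ellipse has a_t = (r₁ + r₂)/2 = 18745 km.
Half the transfer-orbit period gives t = π√(a_t³/μ) = 12770 s.
Converting: 12770 s ÷ 3600 s/hour = 3.547 hours.

t = 3.547 hours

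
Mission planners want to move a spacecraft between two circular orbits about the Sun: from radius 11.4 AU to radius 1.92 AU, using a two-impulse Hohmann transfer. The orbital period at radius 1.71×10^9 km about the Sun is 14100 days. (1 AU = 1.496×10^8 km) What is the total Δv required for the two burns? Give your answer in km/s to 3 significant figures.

Δv = 10.7 km/s

From Kepler's third law T² = 4π²r³/μ at r = 1.71×10^9 km, T = 14100 days = 14100 × 86400 s = 1.21824×10^9 s: μ = 4π²r³/T² = 1.33009×10^11 km³/s².
In km: r₁ = 11.4 × 1.496×10^8 = 1.70544×10^9 km; r₂ = 1.92 × 1.496×10^8 = 2.87232×10^8 km.
The Hohmann ellipse has a_t = (r₁ + r₂)/2 = 9.96336×10^8 km.
At r₁ the circular-orbit speed is v₁ = √(μ/r₁) = 8.83127 km/s.
Transfer-orbit speed at r₁ (vis-viva equation): v_a = √[μ(2/r₁ − 1/a_t)] = 4.74173 km/s.
First burn Δv₁ = |v_a − v₁| = 4.0895 km/s.
Circular speed at r₂: v₂ = √(μ/r₂) = 21.5191 km/s.
Transfer-orbit speed at r₂: v_p = √[μ(2/r₂ − 1/a_t)] = 28.1540 km/s.
Second burn Δv₂ = |v₂ − v_p| = 6.6349 km/s.
Total Δv = Δv₁ + Δv₂ = 10.72 km/s.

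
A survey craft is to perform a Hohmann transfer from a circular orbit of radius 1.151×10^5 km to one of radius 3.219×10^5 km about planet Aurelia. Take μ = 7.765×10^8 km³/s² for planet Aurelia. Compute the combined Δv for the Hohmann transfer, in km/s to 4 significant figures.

The Hohmann ellipse has a_t = (r₁ + r₂)/2 = 2.185×10^5 km.
At r₁ the circular-orbit speed is v₁ = √(μ/r₁) = 82.136 km/s.
On the transfer ellipse at r₁, vis-viva equation gives v_p = √[μ(2/r₁ − 1/a_t)] = 99.694 km/s.
First burn Δv₁ = |v_p − v₁| = 17.56 km/s.
Circular speed at r₂: v₂ = √(μ/r₂) = 49.115 km/s.
Transfer-orbit speed at r₂: v_a = √[μ(2/r₂ − 1/a_t)] = 35.647 km/s.
Second burn Δv₂ = |v₂ − v_a| = 13.47 km/s.
Total Δv = Δv₁ + Δv₂ = 31.03 km/s.

Δv = 31.03 km/s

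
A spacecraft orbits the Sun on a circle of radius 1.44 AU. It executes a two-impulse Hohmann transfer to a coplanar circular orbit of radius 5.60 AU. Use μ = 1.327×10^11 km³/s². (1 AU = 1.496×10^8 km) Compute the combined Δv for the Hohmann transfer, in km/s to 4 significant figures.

Δv = 11.02 km/s

In km: r₁ = 1.44 × 1.496×10^8 = 2.15424×10^8 km; r₂ = 5.60 × 1.496×10^8 = 8.3776×10^8 km.
Semi-major axis of the transfer orbit: a_t = (2.15424×10^8 + 8.3776×10^8)/2 = 5.26592×10^8 km.
At r₁ the circular-orbit speed is v₁ = √(μ/r₁) = 24.819 km/s.
On the transfer ellipse at r₁, vis-viva gives v_p = √[μ(2/r₁ − 1/a_t)] = 31.305 km/s.
First burn Δv₁ = |v_p − v₁| = 6.486 km/s.
At r₂, v₂ = √(μ/r₂) = 12.586 km/s.
Transfer-orbit speed at r₂: v_a = √[μ(2/r₂ − 1/a_t)] = 8.0498 km/s.
Second burn Δv₂ = |v₂ − v_a| = 4.536 km/s.
Total Δv = Δv₁ + Δv₂ = 11.02 km/s.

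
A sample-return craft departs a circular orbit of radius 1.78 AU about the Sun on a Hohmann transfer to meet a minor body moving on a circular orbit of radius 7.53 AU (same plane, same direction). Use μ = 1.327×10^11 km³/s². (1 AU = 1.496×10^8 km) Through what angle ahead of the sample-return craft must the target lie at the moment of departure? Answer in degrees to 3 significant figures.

In km: r₁ = 1.78 × 1.496×10^8 = 2.66288×10^8 km; r₂ = 7.53 × 1.496×10^8 = 1.126488×10^9 km.
Semi-major axis of the transfer orbit: a_t = (2.66288×10^8 + 1.126488×10^9)/2 = 6.96388×10^8 km.
Transfer time t = π√(a_t³/μ) = 1.585×10^8 s.
Target angular speed ω₂ = √(μ/r₂³) = 9.635×10^-9 rad/s.
Angle swept by the target during transfer: ω₂·t = 1.527 rad = 87.49°.
The sample-return craft traverses 180° on the transfer ellipse, so the target must lead by 180° − 87.49° = 92.5°.

φ = 92.5°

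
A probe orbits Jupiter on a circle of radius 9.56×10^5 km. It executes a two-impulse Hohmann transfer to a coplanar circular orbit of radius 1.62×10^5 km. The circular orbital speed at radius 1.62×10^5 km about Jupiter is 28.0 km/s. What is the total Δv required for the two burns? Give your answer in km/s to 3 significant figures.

From the circular-orbit relation v² = μ/r at r = 1.62×10^5 km: μ = v²r = (28.0)² × 1.62×10^5 = 1.27008×10^8 km³/s².
Semi-major axis of the transfer orbit: a_t = (9.560×10^5 + 1.620×10^5)/2 = 5.590×10^5 km.
At r₁ the circular-orbit speed is v₁ = √(μ/r₁) = 11.526 km/s.
Transfer-orbit speed at r₁ (vis-viva): v_a = √[μ(2/r₁ − 1/a_t)] = 6.2049 km/s.
First burn Δv₁ = |v_a − v₁| = 5.321 km/s.
Circular speed at r₂: v₂ = √(μ/r₂) = 28.000 km/s.
Transfer-orbit speed at r₂: v_p = √[μ(2/r₂ − 1/a_t)] = 36.617 km/s.
Second burn Δv₂ = |v₂ − v_p| = 8.617 km/s.
Total Δv = Δv₁ + Δv₂ = 13.94 km/s.

Δv = 13.9 km/s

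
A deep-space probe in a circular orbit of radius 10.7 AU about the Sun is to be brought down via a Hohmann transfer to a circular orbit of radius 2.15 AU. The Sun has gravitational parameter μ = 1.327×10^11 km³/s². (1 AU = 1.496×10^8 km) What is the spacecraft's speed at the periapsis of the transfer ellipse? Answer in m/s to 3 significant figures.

In km: r₁ = 10.7 × 1.496×10^8 = 1.60072×10^9 km; r₂ = 2.15 × 1.496×10^8 = 3.2164×10^8 km.
The Hohmann ellipse has a_t = (r₁ + r₂)/2 = 9.6118×10^8 km.
The periapsis of the transfer ellipse is at r = 3.2164×10^8 km.
From the vis-viva equation, v = √[μ(2/r − 1/a_t)] = 26.21 km/s.

v = 26200 m/s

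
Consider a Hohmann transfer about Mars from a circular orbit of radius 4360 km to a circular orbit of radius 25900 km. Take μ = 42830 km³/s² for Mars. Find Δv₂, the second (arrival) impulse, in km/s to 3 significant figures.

Semi-major axis of the transfer orbit: a_t = (4360 + 25900)/2 = 15130 km.
Circular speed at r = 25900 km: v_c = √(μ/r) = 1.28595 km/s.
Transfer-orbit speed at the same r (vis-viva, a = a_t): v_t = √[μ(2/r − 1/a_t)] = 0.690316 km/s.
Δv₂ = |v_t − v_c| = |0.690316 − 1.28595| = 0.5956 km/s.

Δv₂ = 0.596 km/s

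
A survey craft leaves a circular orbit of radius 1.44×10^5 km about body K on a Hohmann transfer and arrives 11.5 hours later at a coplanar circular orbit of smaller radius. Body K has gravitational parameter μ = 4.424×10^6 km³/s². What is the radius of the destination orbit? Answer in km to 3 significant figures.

r₂ = 39200 km

Transfer time t = 11.5 hours = 41400 s, and t = π√(a_t³/μ).
So a_t = (μ t²/π²)^(1/3) = (4.424×10^6 × (41400)² / π²)^(1/3) = 91588 km.
Since a_t = (r₁ + r₂)/2, r₂ = 2a_t − r₁ = 2×91588 − 1.440×10^5 = 39176 km.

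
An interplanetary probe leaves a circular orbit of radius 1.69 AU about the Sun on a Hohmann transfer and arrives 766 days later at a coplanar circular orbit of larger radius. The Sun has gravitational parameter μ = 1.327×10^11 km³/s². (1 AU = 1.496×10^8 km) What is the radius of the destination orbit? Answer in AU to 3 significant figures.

In km: r₁ = 1.69 × 1.496×10^8 = 2.52824×10^8 km.
Transfer time t = 766 days = 6.61824×10^7 s, and t = π√(a_t³/μ).
So a_t = (μ t²/π²)^(1/3) = (1.327×10^11 × (6.61824×10^7)² / π²)^(1/3) = 3.8906×10^8 km.
Since a_t = (r₁ + r₂)/2, r₂ = 2a_t − r₁ = 2×3.8906×10^8 − 2.52824×10^8 = 5.25296×10^8 km.
In AU: r₂ = 5.25296×10^8 / 1.496×10^8 = 3.51 AU.

r₂ = 3.51 AU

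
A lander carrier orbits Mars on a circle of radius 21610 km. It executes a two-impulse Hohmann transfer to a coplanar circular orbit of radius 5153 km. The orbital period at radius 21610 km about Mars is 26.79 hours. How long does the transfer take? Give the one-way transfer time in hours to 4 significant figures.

t = 6.527 hours

From Kepler's third law T² = 4π²r³/μ at r = 21610 km, T = 26.79 hours = 26.79 × 3600 s = 96444 s: μ = 4π²r³/T² = 42832.5 km³/s².
The Hohmann ellipse has a_t = (r₁ + r₂)/2 = 13381.5 km.
By Kepler's third law the transfer-orbit period is T = 2π√(a_t³/μ), so t = T/2 = 23497 s.
Converting: 23497 s ÷ 3600 s/hour = 6.527 hours.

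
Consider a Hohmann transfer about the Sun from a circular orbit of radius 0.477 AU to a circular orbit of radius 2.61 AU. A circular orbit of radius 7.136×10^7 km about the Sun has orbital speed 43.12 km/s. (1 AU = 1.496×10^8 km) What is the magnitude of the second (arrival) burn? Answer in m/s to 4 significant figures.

Δv₂ = 8186 m/s

From the circular-orbit relation v² = μ/r at r = 7.136×10^7 km: μ = v²r = (43.12)² × 7.136×10^7 = 1.32682×10^11 km³/s².
In km: r₁ = 0.477 × 1.496×10^8 = 7.13592×10^7 km; r₂ = 2.61 × 1.496×10^8 = 3.90456×10^8 km.
Semi-major axis of the transfer orbit: a_t = (7.13592×10^7 + 3.90456×10^8)/2 = 2.309076×10^8 km.
On the circular orbit at r = 3.90456×10^8 km, v_c = √(μ/r) = 18.434 km/s.
Vis-viva on the transfer ellipse at r = 3.90456×10^8 km gives v_t = √[μ(2/r − 1/a_t)] = 10.248 km/s.
Δv₂ = |v_t − v_c| = |10.248 − 18.434| = 8.186 km/s.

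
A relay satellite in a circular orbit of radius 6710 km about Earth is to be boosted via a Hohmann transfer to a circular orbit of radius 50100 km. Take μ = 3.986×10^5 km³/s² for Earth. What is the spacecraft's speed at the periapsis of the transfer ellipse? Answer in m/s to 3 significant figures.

The Hohmann ellipse has a_t = (r₁ + r₂)/2 = 28405 km.
At periapsis, r = 6710 km.
Applying v² = μ(2/r − 1/a_t): v = 10.24 km/s.

v = 10200 m/s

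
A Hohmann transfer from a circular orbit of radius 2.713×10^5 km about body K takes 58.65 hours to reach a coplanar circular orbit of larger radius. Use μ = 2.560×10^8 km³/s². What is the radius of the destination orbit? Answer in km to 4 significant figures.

r₂ = 1.828×10^6 km

Transfer time t = 58.65 hours = 2.1114×10^5 s, and t = π√(a_t³/μ).
So a_t = (μ t²/π²)^(1/3) = (2.560×10^8 × (2.1114×10^5)² / π²)^(1/3) = 1.0496×10^6 km.
Since a_t = (r₁ + r₂)/2, r₂ = 2a_t − r₁ = 2×1.0496×10^6 − 2.713×10^5 = 1.8279×10^6 km.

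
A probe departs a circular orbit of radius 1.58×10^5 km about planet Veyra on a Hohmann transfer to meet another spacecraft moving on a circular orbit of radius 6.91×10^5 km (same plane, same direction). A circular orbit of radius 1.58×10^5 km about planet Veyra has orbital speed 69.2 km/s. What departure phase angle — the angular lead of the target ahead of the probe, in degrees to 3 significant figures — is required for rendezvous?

φ = 93.3°

From the circular-orbit relation v² = μ/r at r = 1.58×10^5 km: μ = v²r = (69.2)² × 1.58×10^5 = 7.56605×10^8 km³/s².
Semi-major axis of the transfer orbit: a_t = (1.580×10^5 + 6.910×10^5)/2 = 4.245×10^5 km.
The half-period of the transfer ellipse is t = π√(a_t³/μ) = 31589 s.
Target angular speed ω₂ = √(μ/r₂³) = 4.7887×10^-5 rad/s.
Angle swept by the target during transfer: ω₂·t = 1.5127 rad = 86.67°.
The probe traverses 180° on the transfer ellipse, so the target must lead by 180° − 86.67° = 93.3°.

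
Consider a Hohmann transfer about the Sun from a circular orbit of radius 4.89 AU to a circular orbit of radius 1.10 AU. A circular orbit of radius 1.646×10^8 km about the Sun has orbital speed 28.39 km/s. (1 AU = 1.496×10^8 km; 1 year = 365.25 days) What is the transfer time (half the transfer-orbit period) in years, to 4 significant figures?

From the circular-orbit relation v² = μ/r at r = 1.646×10^8 km: μ = v²r = (28.39)² × 1.646×10^8 = 1.32666×10^11 km³/s².
In km: r₁ = 4.89 × 1.496×10^8 = 7.31544×10^8 km; r₂ = 1.10 × 1.496×10^8 = 1.6456×10^8 km.
Semi-major axis of the transfer orbit: a_t = (7.31544×10^8 + 1.6456×10^8)/2 = 4.48052×10^8 km.
Half the transfer-orbit period gives t = π√(a_t³/μ) = 8.180×10^7 s.
Converting: 8.180×10^7 s ÷ 3.15576×10^7 s/year (365.25 × 86400) = 2.592 years.

t = 2.592 years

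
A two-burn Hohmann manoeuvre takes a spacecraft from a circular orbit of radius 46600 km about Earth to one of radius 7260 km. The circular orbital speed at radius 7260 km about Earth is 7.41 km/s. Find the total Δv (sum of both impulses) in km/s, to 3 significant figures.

Δv = 3.74 km/s

From the circular-orbit relation v² = μ/r at r = 7260 km: μ = v²r = (7.41)² × 7260 = 3.98633×10^5 km³/s².
Semi-major axis of the transfer orbit: a_t = (46600 + 7260)/2 = 26930 km.
At r₁ the circular-orbit speed is v₁ = √(μ/r₁) = 2.9248 km/s.
Transfer-orbit speed at r₁ (v² = μ(2/r − 1/a)): v_a = √[μ(2/r₁ − 1/a_t)] = 1.5186 km/s.
First burn Δv₁ = |v_a − v₁| = 1.4062 km/s.
Circular speed at r₂: v₂ = √(μ/r₂) = 7.4100 km/s.
Transfer-orbit speed at r₂: v_p = √[μ(2/r₂ − 1/a_t)] = 9.7475 km/s.
Second burn Δv₂ = |v₂ − v_p| = 2.3375 km/s.
Δv = Δv₁ + Δv₂ = 1.4062 + 2.3375 = 3.744 km/s.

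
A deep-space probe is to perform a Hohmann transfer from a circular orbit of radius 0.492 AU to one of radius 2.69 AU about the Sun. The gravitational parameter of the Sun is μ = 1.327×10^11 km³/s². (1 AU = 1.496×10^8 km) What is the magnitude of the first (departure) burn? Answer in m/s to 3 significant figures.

Δv₁ = 12800 m/s

In km: r₁ = 0.492 × 1.496×10^8 = 7.36032×10^7 km; r₂ = 2.69 × 1.496×10^8 = 4.02424×10^8 km.
Semi-major axis of the transfer orbit: a_t = (7.36032×10^7 + 4.02424×10^8)/2 = 2.380136×10^8 km.
Circular speed at r = 7.36032×10^7 km: v_c = √(μ/r) = 42.46 km/s.
Transfer-orbit speed at the same r (vis-viva, a = a_t): v_t = √[μ(2/r − 1/a_t)] = 55.21 km/s.
Δv₁ = |v_t − v_c| = |55.21 − 42.46| = 12.75 km/s.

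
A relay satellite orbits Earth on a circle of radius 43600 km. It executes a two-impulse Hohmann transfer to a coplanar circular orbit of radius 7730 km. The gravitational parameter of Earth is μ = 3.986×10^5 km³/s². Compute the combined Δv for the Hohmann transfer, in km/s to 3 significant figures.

Transfer-ellipse semi-major axis a_t = (r₁ + r₂)/2 = (43600 + 7730)/2 = 25665 km.
At r₁ the circular-orbit speed is v₁ = √(μ/r₁) = 3.0236 km/s.
On the transfer ellipse at r₁, vis-viva gives v_a = √[μ(2/r₁ − 1/a_t)] = 1.6594 km/s.
First burn Δv₁ = |v_a − v₁| = 1.364 km/s.
At r₂, v₂ = √(μ/r₂) = 7.1809 km/s.
Transfer-orbit speed at r₂: v_p = √[μ(2/r₂ − 1/a_t)] = 9.3595 km/s.
Second burn Δv₂ = |v₂ − v_p| = 2.179 km/s.
Δv = Δv₁ + Δv₂ = 1.364 + 2.179 = 3.543 km/s.

Δv = 3.54 km/s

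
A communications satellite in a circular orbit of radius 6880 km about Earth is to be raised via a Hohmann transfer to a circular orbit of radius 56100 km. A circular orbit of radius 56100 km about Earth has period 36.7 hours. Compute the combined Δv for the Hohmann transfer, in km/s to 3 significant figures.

Δv = 3.97 km/s

From Kepler's third law T² = 4π²r³/μ at r = 56100 km, T = 36.7 hours = 36.7 × 3600 s = 1.3212×10^5 s: μ = 4π²r³/T² = 3.99311×10^5 km³/s².
The Hohmann ellipse has a_t = (r₁ + r₂)/2 = 31490 km.
At r₁ the circular-orbit speed is v₁ = √(μ/r₁) = 7.6184 km/s.
On the transfer ellipse at r₁, vis-viva gives v_p = √[μ(2/r₁ − 1/a_t)] = 10.168 km/s.
First burn Δv₁ = |v_p − v₁| = 2.550 km/s.
At r₂, v₂ = √(μ/r₂) = 2.668 km/s.
Transfer-orbit speed at r₂: v_a = √[μ(2/r₂ − 1/a_t)] = 1.247 km/s.
Second burn Δv₂ = |v₂ − v_a| = 1.421 km/s.
Δv = Δv₁ + Δv₂ = 2.550 + 1.421 = 3.971 km/s.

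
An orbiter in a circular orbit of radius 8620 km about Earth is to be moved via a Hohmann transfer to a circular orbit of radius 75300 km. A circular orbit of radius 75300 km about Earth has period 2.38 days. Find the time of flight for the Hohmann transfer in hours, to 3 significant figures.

t = 11.9 hours

From Kepler's third law T² = 4π²r³/μ at r = 75300 km, T = 2.38 days = 2.38 × 86400 s = 2.05632×10^5 s: μ = 4π²r³/T² = 3.98624×10^5 km³/s².
Transfer-ellipse semi-major axis a_t = (r₁ + r₂)/2 = (8620 + 75300)/2 = 41960 km.
By Kepler's third law the transfer-orbit period is T = 2π√(a_t³/μ), so t = T/2 = 42770 s.
Converting: 42770 s ÷ 3600 s/hour = 11.9 hours.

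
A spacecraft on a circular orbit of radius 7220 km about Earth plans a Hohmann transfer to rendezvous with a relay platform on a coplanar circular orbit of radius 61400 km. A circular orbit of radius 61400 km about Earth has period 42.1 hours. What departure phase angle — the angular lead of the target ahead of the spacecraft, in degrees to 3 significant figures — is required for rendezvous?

From Kepler's third law T² = 4π²r³/μ at r = 61400 km, T = 42.1 hours = 42.1 × 3600 s = 1.5156×10^5 s: μ = 4π²r³/T² = 3.97828×10^5 km³/s².
Transfer-ellipse semi-major axis a_t = (r₁ + r₂)/2 = (7220 + 61400)/2 = 34310 km.
Transfer time t = π√(a_t³/μ) = 31654 s.
Target angular speed ω₂ = √(μ/r₂³) = 4.1457×10^-5 rad/s.
Angle swept by the target during transfer: ω₂·t = 1.3123 rad = 75.19°.
Arrival is 180° from departure on the ellipse, so φ = 180° − 75.19° = 105°.

φ = 105°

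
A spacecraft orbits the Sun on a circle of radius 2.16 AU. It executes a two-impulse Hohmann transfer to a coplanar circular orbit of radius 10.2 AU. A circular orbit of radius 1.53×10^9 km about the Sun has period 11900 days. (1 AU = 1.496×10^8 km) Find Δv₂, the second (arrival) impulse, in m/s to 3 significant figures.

From Kepler's third law T² = 4π²r³/μ at r = 1.53×10^9 km, T = 11900 days = 11900 × 86400 s = 1.02816×10^9 s: μ = 4π²r³/T² = 1.33756×10^11 km³/s².
In km: r₁ = 2.16 × 1.496×10^8 = 3.23136×10^8 km; r₂ = 10.2 × 1.496×10^8 = 1.52592×10^9 km.
Transfer-ellipse semi-major axis a_t = (r₁ + r₂)/2 = (3.23136×10^8 + 1.52592×10^9)/2 = 9.24528×10^8 km.
Circular speed at r = 1.52592×10^9 km: v_c = √(μ/r) = 9.362 km/s.
Transfer-orbit speed at the same r (vis-viva, a = a_t): v_t = √[μ(2/r − 1/a_t)] = 5.535 km/s.
Δv₂ = |v_t − v_c| = |5.535 − 9.362| = 3.827 km/s.

Δv₂ = 3830 m/s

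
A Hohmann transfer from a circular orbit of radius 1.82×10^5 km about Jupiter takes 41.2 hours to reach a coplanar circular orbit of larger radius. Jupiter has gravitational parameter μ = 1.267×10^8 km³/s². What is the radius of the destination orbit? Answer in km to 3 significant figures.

r₂ = 1.13×10^6 km

Transfer time t = 41.2 hours = 1.4832×10^5 s, and t = π√(a_t³/μ).
So a_t = (μ t²/π²)^(1/3) = (1.267×10^8 × (1.4832×10^5)² / π²)^(1/3) = 6.5608×10^5 km.
Since a_t = (r₁ + r₂)/2, r₂ = 2a_t − r₁ = 2×6.5608×10^5 − 1.820×10^5 = 1.13016×10^6 km.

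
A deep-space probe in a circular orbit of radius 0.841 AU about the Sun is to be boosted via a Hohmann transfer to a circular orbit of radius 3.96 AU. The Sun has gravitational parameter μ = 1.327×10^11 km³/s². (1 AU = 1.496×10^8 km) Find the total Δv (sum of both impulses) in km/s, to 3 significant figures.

Δv = 15.3 km/s

In km: r₁ = 0.841 × 1.496×10^8 = 1.258136×10^8 km; r₂ = 3.96 × 1.496×10^8 = 5.92416×10^8 km.
Semi-major axis of the transfer orbit: a_t = (1.258136×10^8 + 5.92416×10^8)/2 = 3.591148×10^8 km.
Circular speed at r₁: v₁ = √(μ/r₁) = √(1.327×10^11/1.258136×10^8) = 32.477 km/s.
On the transfer ellipse at r₁, v² = μ(2/r − 1/a) gives v_p = √[μ(2/r₁ − 1/a_t)] = 41.713 km/s.
First burn Δv₁ = |v_p − v₁| = 9.236 km/s.
At r₂, v₂ = √(μ/r₂) = 14.967 km/s.
Transfer-orbit speed at r₂: v_a = √[μ(2/r₂ − 1/a_t)] = 8.8587 km/s.
Second burn Δv₂ = |v₂ − v_a| = 6.108 km/s.
Δv = Δv₁ + Δv₂ = 9.236 + 6.108 = 15.34 km/s.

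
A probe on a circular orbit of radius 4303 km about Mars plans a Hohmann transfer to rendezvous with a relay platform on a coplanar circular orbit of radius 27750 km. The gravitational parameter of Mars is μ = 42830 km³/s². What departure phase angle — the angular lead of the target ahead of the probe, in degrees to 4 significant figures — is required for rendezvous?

φ = 101.0°

The Hohmann ellipse has a_t = (r₁ + r₂)/2 = 16026.5 km.
Transfer time t = π√(a_t³/μ) = 30799 s.
The target's mean motion on its circular orbit is ω₂ = √(μ/r₂³) = 4.4769×10^-5 rad/s.
Angle swept by the target during transfer: ω₂·t = 1.3788 rad = 79.00°.
The probe traverses 180° on the transfer ellipse, so the target must lead by 180° − 79.00° = 101.0°.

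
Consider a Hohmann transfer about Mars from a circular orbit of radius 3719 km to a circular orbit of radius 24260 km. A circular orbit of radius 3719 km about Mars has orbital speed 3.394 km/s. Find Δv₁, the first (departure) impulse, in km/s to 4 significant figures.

From the circular-orbit relation v² = μ/r at r = 3719 km: μ = v²r = (3.394)² × 3719 = 42840.0 km³/s².
The Hohmann ellipse has a_t = (r₁ + r₂)/2 = 13989.5 km.
Circular speed at r = 3719 km: v_c = √(μ/r) = 3.394 km/s.
Transfer-orbit speed at the same r (vis-viva, a = a_t): v_t = √[μ(2/r − 1/a_t)] = 4.469 km/s.
Δv₁ = |v_t − v_c| = |4.469 − 3.394| = 1.075 km/s.

Δv₁ = 1.075 km/s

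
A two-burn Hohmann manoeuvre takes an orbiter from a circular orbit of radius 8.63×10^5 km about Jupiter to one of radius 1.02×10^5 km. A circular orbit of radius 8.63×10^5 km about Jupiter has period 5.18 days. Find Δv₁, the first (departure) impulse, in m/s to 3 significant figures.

From Kepler's third law T² = 4π²r³/μ at r = 8.63×10^5 km, T = 5.18 days = 5.18 × 86400 s = 4.47552×10^5 s: μ = 4π²r³/T² = 1.26679×10^8 km³/s².
Transfer-ellipse semi-major axis a_t = (r₁ + r₂)/2 = (8.630×10^5 + 1.020×10^5)/2 = 4.825×10^5 km.
Circular speed at r = 8.630×10^5 km: v_c = √(μ/r) = 12.116 km/s.
Transfer-orbit speed at the same r (vis-viva, a = a_t): v_t = √[μ(2/r − 1/a_t)] = 5.5706 km/s.
Δv₁ = |v_t − v_c| = |5.5706 − 12.116| = 6.545 km/s.

Δv₁ = 6550 m/s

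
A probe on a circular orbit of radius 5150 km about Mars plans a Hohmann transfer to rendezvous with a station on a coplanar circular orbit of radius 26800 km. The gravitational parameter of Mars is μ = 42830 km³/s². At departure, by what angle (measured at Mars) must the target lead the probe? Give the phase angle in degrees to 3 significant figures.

φ = 97.2°

The Hohmann ellipse has a_t = (r₁ + r₂)/2 = 15975 km.
The half-period of the transfer ellipse is t = π√(a_t³/μ) = 30650 s.
Target angular speed ω₂ = √(μ/r₂³) = 4.717×10^-5 rad/s.
Angle swept by the target during transfer: ω₂·t = 1.4458 rad = 82.84°.
Arrival is 180° from departure on the ellipse, so φ = 180° − 82.84° = 97.2°.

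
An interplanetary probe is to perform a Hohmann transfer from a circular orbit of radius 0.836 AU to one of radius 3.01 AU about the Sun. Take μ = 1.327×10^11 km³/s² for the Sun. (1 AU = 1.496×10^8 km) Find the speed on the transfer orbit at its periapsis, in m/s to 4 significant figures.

In km: r₁ = 0.836 × 1.496×10^8 = 1.250656×10^8 km; r₂ = 3.01 × 1.496×10^8 = 4.50296×10^8 km.
Semi-major axis of the transfer orbit: a_t = (1.250656×10^8 + 4.50296×10^8)/2 = 2.876808×10^8 km.
The periapsis of the transfer ellipse is at r = 1.250656×10^8 km.
Vis-viva: v = √[μ(2/r − 1/a_t)] = √[1.327×10^11 × (2/1.250656×10^8 − 1/2.876808×10^8)] = 40.75 km/s.

v = 40750 m/s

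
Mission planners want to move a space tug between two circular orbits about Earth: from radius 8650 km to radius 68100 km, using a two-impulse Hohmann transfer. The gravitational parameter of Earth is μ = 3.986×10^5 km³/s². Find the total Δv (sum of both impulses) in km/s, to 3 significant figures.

Δv = 3.53 km/s

Transfer-ellipse semi-major axis a_t = (r₁ + r₂)/2 = (8650 + 68100)/2 = 38375 km.
At r₁ the circular-orbit speed is v₁ = √(μ/r₁) = 6.78829 km/s.
On the transfer ellipse at r₁, vis-viva gives v_p = √[μ(2/r₁ − 1/a_t)] = 9.04295 km/s.
First burn Δv₁ = |v_p − v₁| = 2.2547 km/s.
At r₂, v₂ = √(μ/r₂) = 2.4193 km/s.
Transfer-orbit speed at r₂: v_a = √[μ(2/r₂ − 1/a_t)] = 1.1486 km/s.
Second burn Δv₂ = |v₂ − v_a| = 1.2707 km/s.
Total Δv = Δv₁ + Δv₂ = 3.525 km/s.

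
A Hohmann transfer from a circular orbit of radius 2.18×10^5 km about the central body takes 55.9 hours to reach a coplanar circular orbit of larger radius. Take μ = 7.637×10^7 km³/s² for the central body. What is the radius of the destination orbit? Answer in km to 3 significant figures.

Transfer time t = 55.9 hours = 2.0124×10^5 s, and t = π√(a_t³/μ).
So a_t = (μ t²/π²)^(1/3) = (7.637×10^7 × (2.0124×10^5)² / π²)^(1/3) = 6.7923×10^5 km.
Since a_t = (r₁ + r₂)/2, r₂ = 2a_t − r₁ = 2×6.7923×10^5 − 2.180×10^5 = 1.14046×10^6 km.

r₂ = 1.14×10^6 km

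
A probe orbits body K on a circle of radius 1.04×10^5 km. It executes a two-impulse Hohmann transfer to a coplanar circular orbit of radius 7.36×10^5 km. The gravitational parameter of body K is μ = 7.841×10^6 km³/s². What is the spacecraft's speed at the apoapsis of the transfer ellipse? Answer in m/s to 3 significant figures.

Transfer-ellipse semi-major axis a_t = (r₁ + r₂)/2 = (1.040×10^5 + 7.360×10^5)/2 = 4.200×10^5 km.
The apoapsis of the transfer ellipse is at r = 7.360×10^5 km.
Vis-viva: v = √[μ(2/r − 1/a_t)] = √[7.841×10^6 × (2/7.360×10^5 − 1/4.200×10^5)] = 1.624 km/s.

v = 1620 m/s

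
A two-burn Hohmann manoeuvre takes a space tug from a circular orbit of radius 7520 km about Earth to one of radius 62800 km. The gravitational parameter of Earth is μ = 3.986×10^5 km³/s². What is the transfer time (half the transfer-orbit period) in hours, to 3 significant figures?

Transfer-ellipse semi-major axis a_t = (r₁ + r₂)/2 = (7520 + 62800)/2 = 35160 km.
Transfer time t = π√(a_t³/μ) = π√((35160)³ / 3.986×10^5) = 32810 s.
Converting: 32810 s ÷ 3600 s/hour = 9.11 hours.

t = 9.11 hours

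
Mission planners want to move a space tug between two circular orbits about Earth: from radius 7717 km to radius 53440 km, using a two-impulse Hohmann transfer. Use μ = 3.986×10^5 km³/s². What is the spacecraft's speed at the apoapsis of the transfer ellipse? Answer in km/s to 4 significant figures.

Semi-major axis of the transfer orbit: a_t = (7717 + 53440)/2 = 30578.5 km.
The apoapsis of the transfer ellipse is at r = 53440 km.
Vis-viva: v = √[μ(2/r − 1/a_t)] = √[3.986×10^5 × (2/53440 − 1/30578.5)] = 1.372 km/s.

v = 1.372 km/s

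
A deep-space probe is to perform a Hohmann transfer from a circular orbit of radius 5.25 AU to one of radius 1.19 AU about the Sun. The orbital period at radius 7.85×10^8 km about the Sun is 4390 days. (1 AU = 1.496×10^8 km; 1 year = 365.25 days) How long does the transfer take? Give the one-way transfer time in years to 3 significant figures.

From Kepler's third law T² = 4π²r³/μ at r = 7.85×10^8 km, T = 4390 days = 4390 × 86400 s = 3.79296×10^8 s: μ = 4π²r³/T² = 1.32743×10^11 km³/s².
In km: r₁ = 5.25 × 1.496×10^8 = 7.854×10^8 km; r₂ = 1.19 × 1.496×10^8 = 1.78024×10^8 km.
Transfer-ellipse semi-major axis a_t = (r₁ + r₂)/2 = (7.854×10^8 + 1.78024×10^8)/2 = 4.81712×10^8 km.
Transfer time t = π√(a_t³/μ) = π√((4.81712×10^8)³ / 1.32743×10^11) = 9.116×10^7 s.
Converting: 9.116×10^7 s ÷ 3.15576×10^7 s/year (365.25 × 86400) = 2.89 years.

t = 2.89 years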